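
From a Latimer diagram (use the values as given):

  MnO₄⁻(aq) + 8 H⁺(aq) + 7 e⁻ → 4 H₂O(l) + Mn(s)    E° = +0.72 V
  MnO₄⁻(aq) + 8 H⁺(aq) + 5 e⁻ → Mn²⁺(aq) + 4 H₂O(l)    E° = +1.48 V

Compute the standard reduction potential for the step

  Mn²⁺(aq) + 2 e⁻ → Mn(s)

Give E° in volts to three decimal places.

Sequential free energies add, so n₃E°₃ = n₁E°₁ + n₂E°₂.
With n₃ = 7, and the known step contributing 5×(+1.48) V, the unknown satisfies 2·E° = 7×(+0.72) − 5×(+1.48) = -2.360.
E° = -2.360 / 2 = -1.180 V.

-1.180 V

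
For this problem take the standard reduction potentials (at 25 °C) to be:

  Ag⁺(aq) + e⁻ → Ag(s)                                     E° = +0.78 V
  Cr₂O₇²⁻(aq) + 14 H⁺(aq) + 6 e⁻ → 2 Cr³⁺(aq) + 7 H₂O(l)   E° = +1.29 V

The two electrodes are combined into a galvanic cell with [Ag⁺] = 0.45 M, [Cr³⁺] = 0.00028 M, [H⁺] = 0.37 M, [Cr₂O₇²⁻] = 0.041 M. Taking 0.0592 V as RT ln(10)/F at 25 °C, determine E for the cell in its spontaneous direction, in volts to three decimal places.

Cr₂O₇²⁻/Cr³⁺ is the cathode (higher E°), Ag⁺/Ag the anode: E°cell = +1.29 − (+0.78) = +0.51 V, n = 6.
Overall: Cr₂O₇²⁻(aq) + 14 H⁺(aq) + 6 Ag(s) → 2 Cr³⁺(aq) + 7 H₂O(l) + 6 Ag⁺(aq)
Q = [Cr³⁺]^2·[Ag⁺]^6 / ([Cr₂O₇²⁻]·[H⁺]^14); log Q = -1.754.
E = E° − (0.0592/n) log Q = +0.51 − (0.0592/6)(-1.754) = +0.527 V.

+0.527 V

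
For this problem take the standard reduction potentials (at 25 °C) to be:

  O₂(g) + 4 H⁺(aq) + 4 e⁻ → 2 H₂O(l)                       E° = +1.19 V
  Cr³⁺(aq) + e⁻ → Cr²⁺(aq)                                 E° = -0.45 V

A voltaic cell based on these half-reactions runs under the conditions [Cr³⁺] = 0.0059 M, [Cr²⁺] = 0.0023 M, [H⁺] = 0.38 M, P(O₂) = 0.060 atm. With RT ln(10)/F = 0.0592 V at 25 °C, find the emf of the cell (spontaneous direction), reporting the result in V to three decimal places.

O₂/H₂O is the cathode (higher E°), Cr³⁺/Cr²⁺ the anode: E°cell = +1.19 − (-0.45) = +1.64 V, n = 4.
Overall: O₂(g) + 4 H⁺(aq) + 4 Cr²⁺(aq) → 2 H₂O(l) + 4 Cr³⁺(aq)
Q = [Cr³⁺]^4 / (P(O₂)·[H⁺]^4·[Cr²⁺]^4); log Q = 4.539.
E = E° − (0.0592/n) log Q = +1.64 − (0.0592/4)(4.539) = +1.573 V.

+1.573 V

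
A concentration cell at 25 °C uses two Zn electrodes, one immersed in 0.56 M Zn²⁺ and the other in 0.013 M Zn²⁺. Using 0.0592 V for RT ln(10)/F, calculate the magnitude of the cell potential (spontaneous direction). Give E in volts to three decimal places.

For a concentration cell E°cell = 0. The 0.56 M side is the cathode (reduction is favoured where [Zn²⁺] is higher).
With n = 2, E = −(0.0592/2) log([Zn²⁺]ₐₙ/[Zn²⁺]꜀ₐₜ) = −(0.0592/2) log(0.013/0.56) = −(0.0592/2)(-1.634) = +0.048 V.

+0.048 V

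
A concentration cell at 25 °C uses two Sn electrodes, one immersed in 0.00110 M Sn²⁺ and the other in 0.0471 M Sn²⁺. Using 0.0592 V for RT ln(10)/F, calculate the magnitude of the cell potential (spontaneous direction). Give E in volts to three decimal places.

+0.048 V

For a concentration cell E°cell = 0. The 0.0471 M side is the cathode (reduction is favoured where [Sn²⁺] is higher).
With n = 2, E = −(0.0592/2) log([Sn²⁺]ₐₙ/[Sn²⁺]꜀ₐₜ) = −(0.0592/2) log(0.0011/0.0471) = −(0.0592/2)(-1.632) = +0.048 V.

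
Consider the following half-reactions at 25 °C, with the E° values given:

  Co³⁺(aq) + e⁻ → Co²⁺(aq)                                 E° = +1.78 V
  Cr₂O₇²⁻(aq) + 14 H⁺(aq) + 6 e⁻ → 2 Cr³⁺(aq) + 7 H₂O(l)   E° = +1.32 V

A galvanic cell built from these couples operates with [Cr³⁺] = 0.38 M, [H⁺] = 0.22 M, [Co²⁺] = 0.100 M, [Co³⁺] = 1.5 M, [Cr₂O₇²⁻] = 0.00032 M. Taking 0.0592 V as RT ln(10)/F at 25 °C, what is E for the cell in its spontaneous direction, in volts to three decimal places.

+0.647 V

Co³⁺/Co²⁺ is the cathode (higher E°), Cr₂O₇²⁻/Cr³⁺ the anode: E°cell = +1.78 − (+1.32) = +0.46 V, n = 6.
Overall: 6 Co³⁺(aq) + 2 Cr³⁺(aq) + 7 H₂O(l) → 6 Co²⁺(aq) + Cr₂O₇²⁻(aq) + 14 H⁺(aq)
Q = [Co²⁺]^6·[Cr₂O₇²⁻]·[H⁺]^14 / ([Co³⁺]^6·[Cr³⁺]^2); log Q = -18.917.
E = E° − (0.0592/n) log Q = +0.46 − (0.0592/6)(-18.917) = +0.647 V.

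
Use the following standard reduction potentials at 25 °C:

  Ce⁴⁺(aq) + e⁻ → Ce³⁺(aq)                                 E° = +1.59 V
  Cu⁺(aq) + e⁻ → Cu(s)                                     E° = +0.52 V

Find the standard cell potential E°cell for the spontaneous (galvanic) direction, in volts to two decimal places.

The Ce⁴⁺/Ce³⁺ couple has the higher reduction potential, so it is the cathode; Cu⁺/Cu is oxidised at the anode.
E°cell = E°(cathode) − E°(anode) = (+1.59) − (+0.52) = +1.07 V.

+1.07 V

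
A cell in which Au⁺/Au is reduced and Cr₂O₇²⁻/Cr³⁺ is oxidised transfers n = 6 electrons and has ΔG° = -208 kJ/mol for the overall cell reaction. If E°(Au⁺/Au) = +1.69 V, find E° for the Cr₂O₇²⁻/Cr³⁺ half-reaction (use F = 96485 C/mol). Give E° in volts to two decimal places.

E°cell = −ΔG°/(nF) = −(-208×10³)/((6)(96485)) = +0.359 V.
Since Au⁺/Au is the cathode and Cr₂O₇²⁻/Cr³⁺ the anode, E°cell = E°(Au⁺/Au) − E°(Cr₂O₇²⁻/Cr³⁺).
So E°(Cr₂O₇²⁻/Cr³⁺) = E°(Au⁺/Au) − E°cell = (+1.69) − (+0.359) = +1.33 V.

+1.33 V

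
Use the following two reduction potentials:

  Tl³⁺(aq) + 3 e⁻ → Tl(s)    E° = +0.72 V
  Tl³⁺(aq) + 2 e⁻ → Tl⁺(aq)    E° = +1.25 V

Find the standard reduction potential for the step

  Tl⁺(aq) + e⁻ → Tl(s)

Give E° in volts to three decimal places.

Sequential free energies add, so n₃E°₃ = n₁E°₁ + n₂E°₂.
With n₃ = 3, and the known step contributing 2×(+1.25) V, the unknown satisfies 1·E° = 3×(+0.72) − 2×(+1.25) = -0.340.
E° = -0.340 / 1 = -0.340 V.

-0.340 V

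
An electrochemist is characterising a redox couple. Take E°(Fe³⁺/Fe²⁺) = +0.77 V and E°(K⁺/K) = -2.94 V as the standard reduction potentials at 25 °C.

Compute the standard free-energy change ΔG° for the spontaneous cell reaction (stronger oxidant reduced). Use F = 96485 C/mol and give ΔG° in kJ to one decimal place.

-358.0 kJ

Fe³⁺/Fe²⁺ (E° = +0.77 V) is the cathode; K⁺/K (E° = -2.94 V) is the anode, so E°cell = +3.71 V.
Balancing electrons gives n = 1 (lcm of 1 and 1).
ΔG° = −nFE° = −(1)(96485)(+3.71) = -357,959 J = -358.0 kJ.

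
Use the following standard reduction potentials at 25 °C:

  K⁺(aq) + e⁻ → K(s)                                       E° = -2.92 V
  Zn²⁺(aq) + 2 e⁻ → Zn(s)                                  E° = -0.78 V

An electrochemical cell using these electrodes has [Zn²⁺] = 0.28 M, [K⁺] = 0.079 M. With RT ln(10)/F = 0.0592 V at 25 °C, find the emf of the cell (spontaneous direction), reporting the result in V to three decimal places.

+2.189 V

Zn²⁺/Zn is the cathode (higher E°), K⁺/K the anode: E°cell = -0.78 − (-2.92) = +2.14 V, n = 2.
Overall: Zn²⁺(aq) + 2 K(s) → Zn(s) + 2 K⁺(aq)
Q = [K⁺]^2 / ([Zn²⁺]); log Q = -1.652.
E = E° − (0.0592/n) log Q = +2.14 − (0.0592/2)(-1.652) = +2.189 V.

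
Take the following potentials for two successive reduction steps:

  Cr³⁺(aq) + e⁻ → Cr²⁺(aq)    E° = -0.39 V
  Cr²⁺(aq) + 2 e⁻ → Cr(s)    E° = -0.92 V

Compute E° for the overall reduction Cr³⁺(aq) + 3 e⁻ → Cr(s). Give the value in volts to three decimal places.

Since ΔG° = −nFE° is additive over sequential reductions, n₃E°₃ = n₁E°₁ + n₂E°₂.
E°₃ = (1×-0.39 + 2×-0.92) / 3 = (-2.230) / 3 = -0.743 V.

-0.743 V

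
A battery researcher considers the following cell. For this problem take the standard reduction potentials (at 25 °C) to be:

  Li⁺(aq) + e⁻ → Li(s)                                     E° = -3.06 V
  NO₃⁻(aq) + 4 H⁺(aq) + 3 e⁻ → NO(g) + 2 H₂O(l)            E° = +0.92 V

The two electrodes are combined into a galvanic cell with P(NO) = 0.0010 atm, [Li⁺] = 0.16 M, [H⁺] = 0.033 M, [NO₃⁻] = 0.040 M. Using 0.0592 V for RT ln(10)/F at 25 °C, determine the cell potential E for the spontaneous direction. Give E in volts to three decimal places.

+3.942 V

NO₃⁻/NO is the cathode (higher E°), Li⁺/Li the anode: E°cell = +0.92 − (-3.06) = +3.98 V, n = 3.
Overall: NO₃⁻(aq) + 4 H⁺(aq) + 3 Li(s) → NO(g) + 2 H₂O(l) + 3 Li⁺(aq)
Q = P(NO)·[Li⁺]^3 / ([NO₃⁻]·[H⁺]^4); log Q = 1.936.
E = E° − (0.0592/n) log Q = +3.98 − (0.0592/3)(1.936) = +3.942 V.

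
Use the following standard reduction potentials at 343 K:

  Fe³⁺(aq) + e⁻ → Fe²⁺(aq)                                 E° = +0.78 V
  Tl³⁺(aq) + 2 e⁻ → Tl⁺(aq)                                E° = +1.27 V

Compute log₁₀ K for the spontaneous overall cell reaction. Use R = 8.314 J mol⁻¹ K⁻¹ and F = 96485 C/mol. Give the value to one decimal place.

Cathode: Tl³⁺/Tl⁺; anode: Fe³⁺/Fe²⁺. E°cell = (+1.27) − (+0.78) = +0.49 V, with n = 2.
ΔG° = −nFE° = −RT ln K, so ln K = nFE°/(RT) = (2)(96485)(+0.49) / ((8.314)(343)) = 33.157.
log₁₀ K = 33.157 / ln 10 = 14.4.

14.4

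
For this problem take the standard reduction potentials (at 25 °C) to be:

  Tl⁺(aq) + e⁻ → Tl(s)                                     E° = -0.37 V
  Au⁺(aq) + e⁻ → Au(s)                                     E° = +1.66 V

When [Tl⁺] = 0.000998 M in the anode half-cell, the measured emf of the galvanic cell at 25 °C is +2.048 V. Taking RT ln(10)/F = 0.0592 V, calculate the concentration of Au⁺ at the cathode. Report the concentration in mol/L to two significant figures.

Au⁺/Au is the cathode, Tl⁺/Tl the anode: E°cell = +2.03 V, n = 1.
Overall reaction: Au⁺(aq) + Tl(s) → Au(s) + Tl⁺(aq); Q = [Tl⁺]^1/[Au⁺]^1.
From E = E° − (0.0592/n) log Q: log Q = (E° − E)·n/0.0592 = (+2.03 − (+2.048))·1/0.0592 = -0.3041.
So 1·log[Au⁺] = 1·log(0.000998) − log Q = -3.0009 − (-0.3041) = -2.6968; [Au⁺] = 10^(-2.6968) ≈ 0.0020 M.

0.0020 M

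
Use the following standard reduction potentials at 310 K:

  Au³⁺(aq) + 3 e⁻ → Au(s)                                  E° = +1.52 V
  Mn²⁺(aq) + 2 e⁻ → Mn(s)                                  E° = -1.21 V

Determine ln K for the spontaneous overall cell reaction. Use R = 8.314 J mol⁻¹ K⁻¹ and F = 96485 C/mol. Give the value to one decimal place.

Cathode: Au³⁺/Au; anode: Mn²⁺/Mn. E°cell = (+1.52) − (-1.21) = +2.73 V, with n = 6.
ΔG° = −nFE° = −RT ln K, so ln K = nFE°/(RT) = (6)(96485)(+2.73) / ((8.314)(310)) = 613.200.

613.2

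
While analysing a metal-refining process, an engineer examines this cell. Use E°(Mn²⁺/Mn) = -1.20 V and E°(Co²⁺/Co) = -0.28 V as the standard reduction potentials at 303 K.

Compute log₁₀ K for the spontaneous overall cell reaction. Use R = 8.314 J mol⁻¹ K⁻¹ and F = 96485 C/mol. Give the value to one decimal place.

30.6

Cathode: Co²⁺/Co; anode: Mn²⁺/Mn. E°cell = (-0.28) − (-1.20) = +0.92 V, with n = 2.
ΔG° = −nFE° = −RT ln K, so ln K = nFE°/(RT) = (2)(96485)(+0.92) / ((8.314)(303)) = 70.473.
log₁₀ K = 70.473 / ln 10 = 30.6.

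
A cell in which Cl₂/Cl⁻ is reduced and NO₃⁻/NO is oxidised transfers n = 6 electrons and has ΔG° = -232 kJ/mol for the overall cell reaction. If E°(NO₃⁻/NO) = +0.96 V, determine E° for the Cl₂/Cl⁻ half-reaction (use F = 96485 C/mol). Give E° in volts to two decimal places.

E°cell = −ΔG°/(nF) = −(-232×10³)/((6)(96485)) = +0.401 V.
Since Cl₂/Cl⁻ is the cathode and NO₃⁻/NO the anode, E°cell = E°(Cl₂/Cl⁻) − E°(NO₃⁻/NO).
So E°(Cl₂/Cl⁻) = E°cell + E°(NO₃⁻/NO) = +0.401 + (+0.96) = +1.36 V.

+1.36 V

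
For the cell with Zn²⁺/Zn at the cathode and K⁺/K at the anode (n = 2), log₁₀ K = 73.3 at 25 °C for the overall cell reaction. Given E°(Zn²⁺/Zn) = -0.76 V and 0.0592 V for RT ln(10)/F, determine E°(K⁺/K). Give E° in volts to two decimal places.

-2.93 V

E°cell = (0.0592/n)·log K = (0.0592/2)(73.3) = +2.170 V.
Since Zn²⁺/Zn is the cathode and K⁺/K the anode, E°cell = E°(Zn²⁺/Zn) − E°(K⁺/K).
So E°(K⁺/K) = E°(Zn²⁺/Zn) − E°cell = (-0.76) − (+2.170) = -2.93 V.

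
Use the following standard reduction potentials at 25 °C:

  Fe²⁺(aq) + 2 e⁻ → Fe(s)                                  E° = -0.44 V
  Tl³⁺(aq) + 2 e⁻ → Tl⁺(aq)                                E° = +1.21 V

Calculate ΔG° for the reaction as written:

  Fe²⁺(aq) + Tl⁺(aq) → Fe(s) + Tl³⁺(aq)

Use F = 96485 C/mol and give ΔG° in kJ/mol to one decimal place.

+318.4 kJ/mol

As written, Fe²⁺/Fe is reduced (cathode) and Tl³⁺/Tl⁺ is oxidised (anode), so E°cell = (-0.44) − (+1.21) = -1.65 V.
Balancing electrons gives n = 2.
ΔG° = −nFE° = −(2)(96485)(-1.65) = 318,400 J = +318.4 kJ/mol.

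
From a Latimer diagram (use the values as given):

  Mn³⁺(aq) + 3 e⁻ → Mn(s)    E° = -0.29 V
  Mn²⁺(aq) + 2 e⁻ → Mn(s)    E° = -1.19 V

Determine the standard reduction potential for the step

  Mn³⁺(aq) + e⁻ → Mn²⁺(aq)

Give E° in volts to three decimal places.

+1.510 V

Sequential free energies add, so n₃E°₃ = n₁E°₁ + n₂E°₂.
With n₃ = 3, and the known step contributing 2×(-1.19) V, the unknown satisfies 1·E° = 3×(-0.29) − 2×(-1.19) = +1.510.
E° = +1.510 / 1 = +1.510 V.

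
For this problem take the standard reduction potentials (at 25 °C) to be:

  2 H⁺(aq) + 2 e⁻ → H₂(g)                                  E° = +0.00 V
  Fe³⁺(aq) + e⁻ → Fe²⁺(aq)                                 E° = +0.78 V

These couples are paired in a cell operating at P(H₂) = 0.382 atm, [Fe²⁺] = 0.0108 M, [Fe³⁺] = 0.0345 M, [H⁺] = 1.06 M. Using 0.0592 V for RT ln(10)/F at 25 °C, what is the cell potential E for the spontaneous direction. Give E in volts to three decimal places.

Fe³⁺/Fe²⁺ is the cathode (higher E°), H⁺/H₂ the anode: E°cell = +0.78 − (+0.00) = +0.78 V, n = 2.
Overall: 2 Fe³⁺(aq) + H₂(g) → 2 Fe²⁺(aq) + 2 H⁺(aq)
Q = [Fe²⁺]^2·[H⁺]^2 / ([Fe³⁺]^2·P(H₂)); log Q = -0.540.
E = E° − (0.0592/n) log Q = +0.78 − (0.0592/2)(-0.540) = +0.796 V.

+0.796 V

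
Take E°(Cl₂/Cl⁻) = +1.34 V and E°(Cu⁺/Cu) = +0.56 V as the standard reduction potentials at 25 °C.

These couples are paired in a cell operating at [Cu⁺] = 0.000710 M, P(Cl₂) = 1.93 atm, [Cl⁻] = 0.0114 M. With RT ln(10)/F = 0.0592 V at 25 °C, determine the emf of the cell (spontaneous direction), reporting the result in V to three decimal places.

Cl₂/Cl⁻ is the cathode (higher E°), Cu⁺/Cu the anode: E°cell = +1.34 − (+0.56) = +0.78 V, n = 2.
Overall: Cl₂(g) + 2 Cu(s) → 2 Cl⁻(aq) + 2 Cu⁺(aq)
Q = [Cl⁻]^2·[Cu⁺]^2 / (P(Cl₂)); log Q = -10.469.
E = E° − (0.0592/n) log Q = +0.78 − (0.0592/2)(-10.469) = +1.090 V.

+1.090 V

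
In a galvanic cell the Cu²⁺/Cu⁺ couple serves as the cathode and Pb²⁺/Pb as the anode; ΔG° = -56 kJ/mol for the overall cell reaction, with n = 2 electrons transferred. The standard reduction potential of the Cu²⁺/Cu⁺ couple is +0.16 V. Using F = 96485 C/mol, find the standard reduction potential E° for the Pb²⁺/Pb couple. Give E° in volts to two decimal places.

E°cell = −ΔG°/(nF) = −(-56×10³)/((2)(96485)) = +0.290 V.
Since Cu²⁺/Cu⁺ is the cathode and Pb²⁺/Pb the anode, E°cell = E°(Cu²⁺/Cu⁺) − E°(Pb²⁺/Pb).
So E°(Pb²⁺/Pb) = E°(Cu²⁺/Cu⁺) − E°cell = (+0.16) − (+0.290) = -0.13 V.

-0.13 V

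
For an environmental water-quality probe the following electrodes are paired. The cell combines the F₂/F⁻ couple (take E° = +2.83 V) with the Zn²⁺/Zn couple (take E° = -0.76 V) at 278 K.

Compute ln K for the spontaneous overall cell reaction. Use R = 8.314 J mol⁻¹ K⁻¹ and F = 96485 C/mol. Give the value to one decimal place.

Cathode: F₂/F⁻; anode: Zn²⁺/Zn. E°cell = (+2.83) − (-0.76) = +3.59 V, with n = 2.
ΔG° = −nFE° = −RT ln K, so ln K = nFE°/(RT) = (2)(96485)(+3.59) / ((8.314)(278)) = 299.729.

299.7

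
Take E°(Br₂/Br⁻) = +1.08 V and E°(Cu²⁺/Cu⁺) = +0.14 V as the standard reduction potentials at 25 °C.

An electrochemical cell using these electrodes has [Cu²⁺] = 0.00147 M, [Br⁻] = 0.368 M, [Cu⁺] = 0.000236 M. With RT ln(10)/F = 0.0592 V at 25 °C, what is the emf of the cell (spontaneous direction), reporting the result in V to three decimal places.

Br₂/Br⁻ is the cathode (higher E°), Cu²⁺/Cu⁺ the anode: E°cell = +1.08 − (+0.14) = +0.94 V, n = 2.
Overall: Br₂(l) + 2 Cu⁺(aq) → 2 Br⁻(aq) + 2 Cu²⁺(aq)
Q = [Br⁻]^2·[Cu²⁺]^2 / ([Cu⁺]^2); log Q = 0.721.
E = E° − (0.0592/n) log Q = +0.94 − (0.0592/2)(0.721) = +0.919 V.

+0.919 V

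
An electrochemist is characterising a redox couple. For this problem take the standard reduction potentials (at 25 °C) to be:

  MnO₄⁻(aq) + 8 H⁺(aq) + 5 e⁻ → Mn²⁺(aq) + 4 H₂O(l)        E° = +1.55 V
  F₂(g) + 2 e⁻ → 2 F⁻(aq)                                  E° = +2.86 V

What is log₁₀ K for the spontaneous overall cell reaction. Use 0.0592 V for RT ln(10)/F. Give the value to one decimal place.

Cathode: F₂/F⁻; anode: MnO₄⁻/Mn²⁺. E°cell = +1.31 V, n = 10.
log K = nE°cell / 0.0592 = (10)(+1.31) / 0.0592 = 221.3.

221.3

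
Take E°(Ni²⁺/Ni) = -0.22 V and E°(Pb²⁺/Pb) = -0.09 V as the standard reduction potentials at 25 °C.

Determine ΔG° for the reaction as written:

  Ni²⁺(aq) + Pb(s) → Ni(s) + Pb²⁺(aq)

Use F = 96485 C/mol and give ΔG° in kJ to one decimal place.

+25.1 kJ

As written, Ni²⁺/Ni is reduced (cathode) and Pb²⁺/Pb is oxidised (anode), so E°cell = (-0.22) − (-0.09) = -0.13 V.
Balancing electrons gives n = 2.
ΔG° = −nFE° = −(2)(96485)(-0.13) = 25,086 J = +25.1 kJ.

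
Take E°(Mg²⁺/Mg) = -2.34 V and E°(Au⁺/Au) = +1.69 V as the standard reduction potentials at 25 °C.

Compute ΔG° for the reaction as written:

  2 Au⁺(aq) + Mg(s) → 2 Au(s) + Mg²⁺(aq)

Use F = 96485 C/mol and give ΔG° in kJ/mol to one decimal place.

As written, Au⁺/Au is reduced (cathode) and Mg²⁺/Mg is oxidised (anode), so E°cell = (+1.69) − (-2.34) = +4.03 V.
Balancing electrons gives n = 2.
ΔG° = −nFE° = −(2)(96485)(+4.03) = -777,669 J = -777.7 kJ/mol.

-777.7 kJ/mol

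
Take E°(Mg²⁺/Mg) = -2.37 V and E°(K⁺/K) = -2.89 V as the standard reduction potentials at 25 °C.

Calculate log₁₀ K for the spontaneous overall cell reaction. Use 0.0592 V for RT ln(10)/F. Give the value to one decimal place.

Cathode: Mg²⁺/Mg; anode: K⁺/K. E°cell = +0.52 V, n = 2.
log K = nE°cell / 0.0592 = (2)(+0.52) / 0.0592 = 17.6.

17.6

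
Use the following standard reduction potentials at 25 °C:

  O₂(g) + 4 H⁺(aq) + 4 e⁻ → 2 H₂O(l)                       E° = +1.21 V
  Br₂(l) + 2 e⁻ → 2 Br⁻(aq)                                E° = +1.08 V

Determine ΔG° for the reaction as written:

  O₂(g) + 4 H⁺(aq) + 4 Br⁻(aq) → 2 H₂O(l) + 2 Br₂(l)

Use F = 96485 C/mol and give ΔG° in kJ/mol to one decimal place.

-50.2 kJ/mol

As written, O₂/H₂O is reduced (cathode) and Br₂/Br⁻ is oxidised (anode), so E°cell = (+1.21) − (+1.08) = +0.13 V.
Balancing electrons gives n = 4.
ΔG° = −nFE° = −(4)(96485)(+0.13) = -50,172 J = -50.2 kJ/mol.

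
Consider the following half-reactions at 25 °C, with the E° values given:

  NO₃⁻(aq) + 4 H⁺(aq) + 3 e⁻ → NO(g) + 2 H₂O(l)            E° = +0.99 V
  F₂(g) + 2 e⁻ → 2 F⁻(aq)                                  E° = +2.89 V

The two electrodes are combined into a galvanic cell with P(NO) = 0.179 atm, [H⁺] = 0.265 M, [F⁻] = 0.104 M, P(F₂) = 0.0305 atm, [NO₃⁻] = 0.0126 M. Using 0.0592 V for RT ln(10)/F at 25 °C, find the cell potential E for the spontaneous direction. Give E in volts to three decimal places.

F₂/F⁻ is the cathode (higher E°), NO₃⁻/NO the anode: E°cell = +2.89 − (+0.99) = +1.90 V, n = 6.
Overall: 3 F₂(g) + 2 NO(g) + 4 H₂O(l) → 6 F⁻(aq) + 2 NO₃⁻(aq) + 8 H⁺(aq)
Q = [F⁻]^6·[NO₃⁻]^2·[H⁺]^8 / (P(F₂)^3·P(NO)^2); log Q = -8.270.
E = E° − (0.0592/n) log Q = +1.90 − (0.0592/6)(-8.270) = +1.982 V.

+1.982 V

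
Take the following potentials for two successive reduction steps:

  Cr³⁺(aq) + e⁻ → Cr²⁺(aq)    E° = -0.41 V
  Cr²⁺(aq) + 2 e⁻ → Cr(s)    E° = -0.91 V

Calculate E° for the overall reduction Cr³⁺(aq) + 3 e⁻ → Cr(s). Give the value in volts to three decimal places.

Adding the free-energy changes (−nFE°) of the two steps gives −n₃FE°₃ = −n₁FE°₁ − n₂FE°₂.
E°₃ = (1×-0.41 + 2×-0.91) / 3 = (-2.230) / 3 = -0.743 V.

-0.743 V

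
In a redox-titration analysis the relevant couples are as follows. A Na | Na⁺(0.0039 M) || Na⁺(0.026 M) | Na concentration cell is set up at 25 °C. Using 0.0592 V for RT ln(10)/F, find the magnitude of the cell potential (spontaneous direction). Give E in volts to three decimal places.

For a concentration cell E°cell = 0. The 0.026 M side is the cathode (reduction is favoured where [Na⁺] is higher).
With n = 1, E = −(0.0592/1) log([Na⁺]ₐₙ/[Na⁺]꜀ₐₜ) = −(0.0592/1) log(0.0039/0.026) = −(0.0592/1)(-0.824) = +0.049 V.

+0.049 V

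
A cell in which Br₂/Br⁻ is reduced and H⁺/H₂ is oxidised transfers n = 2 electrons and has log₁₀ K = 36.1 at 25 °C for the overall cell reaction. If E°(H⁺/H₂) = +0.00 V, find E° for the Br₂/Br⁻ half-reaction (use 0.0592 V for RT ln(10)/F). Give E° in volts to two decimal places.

E°cell = (0.0592/n)·log K = (0.0592/2)(36.1) = +1.069 V.
Since Br₂/Br⁻ is the cathode and H⁺/H₂ the anode, E°cell = E°(Br₂/Br⁻) − E°(H⁺/H₂).
So E°(Br₂/Br⁻) = E°cell + E°(H⁺/H₂) = +1.069 + (+0.00) = +1.07 V.

+1.07 V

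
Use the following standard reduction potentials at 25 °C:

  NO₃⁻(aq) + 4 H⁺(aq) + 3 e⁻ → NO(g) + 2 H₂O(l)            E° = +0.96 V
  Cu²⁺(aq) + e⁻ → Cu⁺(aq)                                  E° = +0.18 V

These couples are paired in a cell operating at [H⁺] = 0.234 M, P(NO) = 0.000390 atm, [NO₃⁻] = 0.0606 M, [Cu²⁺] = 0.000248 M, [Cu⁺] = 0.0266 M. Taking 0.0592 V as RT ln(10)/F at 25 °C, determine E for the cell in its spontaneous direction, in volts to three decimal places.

+0.894 V

NO₃⁻/NO is the cathode (higher E°), Cu²⁺/Cu⁺ the anode: E°cell = +0.96 − (+0.18) = +0.78 V, n = 3.
Overall: NO₃⁻(aq) + 4 H⁺(aq) + 3 Cu⁺(aq) → NO(g) + 2 H₂O(l) + 3 Cu²⁺(aq)
Q = P(NO)·[Cu²⁺]^3 / ([NO₃⁻]·[H⁺]^4·[Cu⁺]^3); log Q = -5.760.
E = E° − (0.0592/n) log Q = +0.78 − (0.0592/3)(-5.760) = +0.894 V.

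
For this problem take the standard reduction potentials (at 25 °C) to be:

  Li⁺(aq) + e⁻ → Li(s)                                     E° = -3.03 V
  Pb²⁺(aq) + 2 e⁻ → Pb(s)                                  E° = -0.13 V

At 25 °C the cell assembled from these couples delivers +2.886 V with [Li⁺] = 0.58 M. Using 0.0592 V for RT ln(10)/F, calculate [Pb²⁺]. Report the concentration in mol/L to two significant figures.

0.11 M

Pb²⁺/Pb is the cathode, Li⁺/Li the anode: E°cell = +2.90 V, n = 2.
Overall reaction: Pb²⁺(aq) + 2 Li(s) → Pb(s) + 2 Li⁺(aq); Q = [Li⁺]^2/[Pb²⁺]^1.
From E = E° − (0.0592/n) log Q: log Q = (E° − E)·n/0.0592 = (+2.90 − (+2.886))·2/0.0592 = 0.4730.
So 1·log[Pb²⁺] = 2·log(0.58) − log Q = -0.4731 − (0.4730) = -0.9461; [Pb²⁺] = 10^(-0.9461) ≈ 0.11 M.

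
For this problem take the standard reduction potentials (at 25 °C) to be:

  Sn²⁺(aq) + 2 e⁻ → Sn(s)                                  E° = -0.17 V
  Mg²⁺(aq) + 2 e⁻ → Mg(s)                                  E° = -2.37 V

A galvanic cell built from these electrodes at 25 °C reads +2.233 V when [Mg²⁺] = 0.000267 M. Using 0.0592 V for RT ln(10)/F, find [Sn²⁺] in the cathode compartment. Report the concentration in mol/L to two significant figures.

Sn²⁺/Sn is the cathode, Mg²⁺/Mg the anode: E°cell = +2.20 V, n = 2.
Overall reaction: Sn²⁺(aq) + Mg(s) → Sn(s) + Mg²⁺(aq); Q = [Mg²⁺]^1/[Sn²⁺]^1.
From E = E° − (0.0592/n) log Q: log Q = (E° − E)·n/0.0592 = (+2.20 − (+2.233))·2/0.0592 = -1.1149.
So 1·log[Sn²⁺] = 1·log(0.000267) − log Q = -3.5735 − (-1.1149) = -2.4586; [Sn²⁺] = 10^(-2.4586) ≈ 0.0035 M.

0.0035 M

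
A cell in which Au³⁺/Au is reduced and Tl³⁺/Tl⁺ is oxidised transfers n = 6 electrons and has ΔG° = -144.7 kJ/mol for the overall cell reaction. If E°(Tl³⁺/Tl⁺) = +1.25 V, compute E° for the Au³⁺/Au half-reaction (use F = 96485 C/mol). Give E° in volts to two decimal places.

E°cell = −ΔG°/(nF) = −(-144.7×10³)/((6)(96485)) = +0.250 V.
Since Au³⁺/Au is the cathode and Tl³⁺/Tl⁺ the anode, E°cell = E°(Au³⁺/Au) − E°(Tl³⁺/Tl⁺).
So E°(Au³⁺/Au) = E°cell + E°(Tl³⁺/Tl⁺) = +0.250 + (+1.25) = +1.50 V.

+1.50 V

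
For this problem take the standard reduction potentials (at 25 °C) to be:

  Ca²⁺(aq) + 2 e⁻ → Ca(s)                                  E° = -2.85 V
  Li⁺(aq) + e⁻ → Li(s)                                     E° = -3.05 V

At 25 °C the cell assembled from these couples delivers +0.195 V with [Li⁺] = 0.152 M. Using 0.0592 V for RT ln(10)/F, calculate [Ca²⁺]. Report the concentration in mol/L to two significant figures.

0.016 M

Ca²⁺/Ca is the cathode, Li⁺/Li the anode: E°cell = +0.20 V, n = 2.
Overall reaction: Ca²⁺(aq) + 2 Li(s) → Ca(s) + 2 Li⁺(aq); Q = [Li⁺]^2/[Ca²⁺]^1.
From E = E° − (0.0592/n) log Q: log Q = (E° − E)·n/0.0592 = (+0.20 − (+0.195))·2/0.0592 = 0.1689.
So 1·log[Ca²⁺] = 2·log(0.152) − log Q = -1.6363 − (0.1689) = -1.8052; [Ca²⁺] = 10^(-1.8052) ≈ 0.016 M.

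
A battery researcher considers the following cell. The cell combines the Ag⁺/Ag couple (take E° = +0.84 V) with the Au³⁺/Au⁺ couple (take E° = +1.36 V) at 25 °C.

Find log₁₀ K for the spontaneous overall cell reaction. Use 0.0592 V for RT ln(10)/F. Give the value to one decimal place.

17.6

Cathode: Au³⁺/Au⁺; anode: Ag⁺/Ag. E°cell = +0.52 V, n = 2.
log K = nE°cell / 0.0592 = (2)(+0.52) / 0.0592 = 17.6.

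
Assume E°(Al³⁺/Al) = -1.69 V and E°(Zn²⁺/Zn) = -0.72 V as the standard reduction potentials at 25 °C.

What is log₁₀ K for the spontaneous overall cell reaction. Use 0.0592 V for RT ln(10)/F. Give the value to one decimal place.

Cathode: Zn²⁺/Zn; anode: Al³⁺/Al. E°cell = +0.97 V, n = 6.
log K = nE°cell / 0.0592 = (6)(+0.97) / 0.0592 = 98.3.

98.3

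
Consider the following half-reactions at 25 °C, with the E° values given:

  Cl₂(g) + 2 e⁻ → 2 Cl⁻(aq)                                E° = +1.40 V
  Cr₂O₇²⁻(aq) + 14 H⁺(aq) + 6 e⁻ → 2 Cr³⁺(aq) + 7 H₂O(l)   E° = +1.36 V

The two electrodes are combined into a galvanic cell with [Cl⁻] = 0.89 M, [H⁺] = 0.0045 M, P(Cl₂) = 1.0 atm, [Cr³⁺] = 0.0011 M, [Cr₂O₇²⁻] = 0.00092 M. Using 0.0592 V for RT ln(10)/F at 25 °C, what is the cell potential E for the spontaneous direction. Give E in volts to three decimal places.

Cl₂/Cl⁻ is the cathode (higher E°), Cr₂O₇²⁻/Cr³⁺ the anode: E°cell = +1.40 − (+1.36) = +0.04 V, n = 6.
Overall: 3 Cl₂(g) + 2 Cr³⁺(aq) + 7 H₂O(l) → 6 Cl⁻(aq) + Cr₂O₇²⁻(aq) + 14 H⁺(aq)
Q = [Cl⁻]^6·[Cr₂O₇²⁻]·[H⁺]^14 / (P(Cl₂)^3·[Cr³⁺]^2); log Q = -30.278.
E = E° − (0.0592/n) log Q = +0.04 − (0.0592/6)(-30.278) = +0.339 V.

+0.339 V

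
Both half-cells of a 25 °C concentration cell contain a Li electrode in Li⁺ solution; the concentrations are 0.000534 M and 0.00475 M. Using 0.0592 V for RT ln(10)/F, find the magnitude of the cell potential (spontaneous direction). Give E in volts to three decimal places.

For a concentration cell E°cell = 0. The 0.00475 M side is the cathode (reduction is favoured where [Li⁺] is higher).
With n = 1, E = −(0.0592/1) log([Li⁺]ₐₙ/[Li⁺]꜀ₐₜ) = −(0.0592/1) log(0.000534/0.00475) = −(0.0592/1)(-0.949) = +0.056 V.

+0.056 V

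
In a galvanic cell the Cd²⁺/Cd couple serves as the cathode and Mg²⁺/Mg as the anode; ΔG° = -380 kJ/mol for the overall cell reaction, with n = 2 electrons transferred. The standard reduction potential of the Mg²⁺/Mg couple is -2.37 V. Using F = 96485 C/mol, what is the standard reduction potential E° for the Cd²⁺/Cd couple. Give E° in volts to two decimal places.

-0.40 V

E°cell = −ΔG°/(nF) = −(-380×10³)/((2)(96485)) = +1.969 V.
Since Cd²⁺/Cd is the cathode and Mg²⁺/Mg the anode, E°cell = E°(Cd²⁺/Cd) − E°(Mg²⁺/Mg).
So E°(Cd²⁺/Cd) = E°cell + E°(Mg²⁺/Mg) = +1.969 + (-2.37) = -0.40 V.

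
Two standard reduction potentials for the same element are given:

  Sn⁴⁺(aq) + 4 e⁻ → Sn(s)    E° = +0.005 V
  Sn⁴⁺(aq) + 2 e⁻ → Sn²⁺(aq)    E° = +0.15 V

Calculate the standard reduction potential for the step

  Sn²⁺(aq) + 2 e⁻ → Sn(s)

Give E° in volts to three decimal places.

Sequential free energies add, so n₃E°₃ = n₁E°₁ + n₂E°₂.
With n₃ = 4, and the known step contributing 2×(+0.15) V, the unknown satisfies 2·E° = 4×(+0.005) − 2×(+0.15) = -0.280.
E° = -0.280 / 2 = -0.140 V.

-0.140 V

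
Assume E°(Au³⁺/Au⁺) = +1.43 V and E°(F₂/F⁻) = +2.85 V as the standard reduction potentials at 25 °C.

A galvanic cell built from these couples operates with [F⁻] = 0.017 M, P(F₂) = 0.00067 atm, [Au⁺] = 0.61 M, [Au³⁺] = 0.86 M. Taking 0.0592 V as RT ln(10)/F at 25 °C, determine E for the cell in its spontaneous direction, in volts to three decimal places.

+1.426 V

F₂/F⁻ is the cathode (higher E°), Au³⁺/Au⁺ the anode: E°cell = +2.85 − (+1.43) = +1.42 V, n = 2.
Overall: F₂(g) + Au⁺(aq) → 2 F⁻(aq) + Au³⁺(aq)
Q = [F⁻]^2·[Au³⁺] / (P(F₂)·[Au⁺]); log Q = -0.216.
E = E° − (0.0592/n) log Q = +1.42 − (0.0592/2)(-0.216) = +1.426 V.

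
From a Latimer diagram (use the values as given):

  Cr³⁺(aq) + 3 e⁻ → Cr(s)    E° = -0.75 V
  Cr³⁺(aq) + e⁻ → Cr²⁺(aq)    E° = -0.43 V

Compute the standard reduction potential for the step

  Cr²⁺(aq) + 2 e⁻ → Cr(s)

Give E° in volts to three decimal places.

-0.910 V

Sequential free energies add, so n₃E°₃ = n₁E°₁ + n₂E°₂.
With n₃ = 3, and the known step contributing 1×(-0.43) V, the unknown satisfies 2·E° = 3×(-0.75) − 1×(-0.43) = -1.820.
E° = -1.820 / 2 = -0.910 V.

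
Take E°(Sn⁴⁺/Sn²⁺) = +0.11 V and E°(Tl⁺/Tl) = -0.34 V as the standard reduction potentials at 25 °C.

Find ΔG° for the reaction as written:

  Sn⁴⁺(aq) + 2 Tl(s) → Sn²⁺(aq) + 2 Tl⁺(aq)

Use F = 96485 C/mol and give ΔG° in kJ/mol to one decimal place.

As written, Sn⁴⁺/Sn²⁺ is reduced (cathode) and Tl⁺/Tl is oxidised (anode), so E°cell = (+0.11) − (-0.34) = +0.45 V.
Balancing electrons gives n = 2.
ΔG° = −nFE° = −(2)(96485)(+0.45) = -86,836 J = -86.8 kJ/mol.

-86.8 kJ/mol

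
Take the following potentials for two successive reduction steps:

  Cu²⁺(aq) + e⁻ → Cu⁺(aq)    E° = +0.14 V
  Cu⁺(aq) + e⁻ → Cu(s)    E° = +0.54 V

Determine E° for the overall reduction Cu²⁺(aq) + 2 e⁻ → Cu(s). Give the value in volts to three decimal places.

Adding the free-energy changes (−nFE°) of the two steps gives −n₃FE°₃ = −n₁FE°₁ − n₂FE°₂.
E°₃ = (1×+0.14 + 1×+0.54) / 2 = (+0.680) / 2 = +0.340 V.

+0.340 V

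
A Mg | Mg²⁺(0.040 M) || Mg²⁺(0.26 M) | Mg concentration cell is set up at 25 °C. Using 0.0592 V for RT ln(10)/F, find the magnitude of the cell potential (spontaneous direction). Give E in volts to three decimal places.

+0.024 V

For a concentration cell E°cell = 0. The 0.26 M side is the cathode (reduction is favoured where [Mg²⁺] is higher).
With n = 2, E = −(0.0592/2) log([Mg²⁺]ₐₙ/[Mg²⁺]꜀ₐₜ) = −(0.0592/2) log(0.04/0.26) = −(0.0592/2)(-0.813) = +0.024 V.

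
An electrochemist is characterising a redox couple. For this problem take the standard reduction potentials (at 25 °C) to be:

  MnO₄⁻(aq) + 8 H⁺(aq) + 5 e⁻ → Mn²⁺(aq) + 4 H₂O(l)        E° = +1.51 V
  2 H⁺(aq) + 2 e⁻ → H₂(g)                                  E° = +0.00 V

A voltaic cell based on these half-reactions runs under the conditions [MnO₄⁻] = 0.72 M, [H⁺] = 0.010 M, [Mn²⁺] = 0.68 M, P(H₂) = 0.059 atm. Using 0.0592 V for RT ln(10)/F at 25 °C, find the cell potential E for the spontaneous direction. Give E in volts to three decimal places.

MnO₄⁻/Mn²⁺ is the cathode (higher E°), H⁺/H₂ the anode: E°cell = +1.51 − (+0.00) = +1.51 V, n = 10.
Overall: 2 MnO₄⁻(aq) + 6 H⁺(aq) + 5 H₂(g) → 2 Mn²⁺(aq) + 8 H₂O(l)
Q = [Mn²⁺]^2 / ([MnO₄⁻]^2·[H⁺]^6·P(H₂)^5); log Q = 18.096.
E = E° − (0.0592/n) log Q = +1.51 − (0.0592/10)(18.096) = +1.403 V.

+1.403 V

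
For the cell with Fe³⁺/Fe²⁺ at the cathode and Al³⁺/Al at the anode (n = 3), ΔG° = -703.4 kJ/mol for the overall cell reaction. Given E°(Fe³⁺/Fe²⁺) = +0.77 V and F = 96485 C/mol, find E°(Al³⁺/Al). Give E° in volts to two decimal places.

E°cell = −ΔG°/(nF) = −(-703.4×10³)/((3)(96485)) = +2.430 V.
Since Fe³⁺/Fe²⁺ is the cathode and Al³⁺/Al the anode, E°cell = E°(Fe³⁺/Fe²⁺) − E°(Al³⁺/Al).
So E°(Al³⁺/Al) = E°(Fe³⁺/Fe²⁺) − E°cell = (+0.77) − (+2.430) = -1.66 V.

-1.66 V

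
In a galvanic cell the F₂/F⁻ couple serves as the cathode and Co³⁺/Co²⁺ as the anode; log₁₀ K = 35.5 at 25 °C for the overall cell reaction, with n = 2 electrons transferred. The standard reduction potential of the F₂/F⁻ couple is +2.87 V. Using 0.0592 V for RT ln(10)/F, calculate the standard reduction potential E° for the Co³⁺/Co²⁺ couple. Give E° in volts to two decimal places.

+1.82 V

E°cell = (0.0592/n)·log K = (0.0592/2)(35.5) = +1.051 V.
Since F₂/F⁻ is the cathode and Co³⁺/Co²⁺ the anode, E°cell = E°(F₂/F⁻) − E°(Co³⁺/Co²⁺).
So E°(Co³⁺/Co²⁺) = E°(F₂/F⁻) − E°cell = (+2.87) − (+1.051) = +1.82 V.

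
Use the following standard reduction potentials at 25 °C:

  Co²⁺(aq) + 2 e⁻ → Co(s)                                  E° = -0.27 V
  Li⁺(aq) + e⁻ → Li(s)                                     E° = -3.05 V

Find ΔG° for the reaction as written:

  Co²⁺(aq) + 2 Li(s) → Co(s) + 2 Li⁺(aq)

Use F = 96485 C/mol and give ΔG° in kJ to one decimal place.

As written, Co²⁺/Co is reduced (cathode) and Li⁺/Li is oxidised (anode), so E°cell = (-0.27) − (-3.05) = +2.78 V.
Balancing electrons gives n = 2.
ΔG° = −nFE° = −(2)(96485)(+2.78) = -536,457 J = -536.5 kJ.

-536.5 kJ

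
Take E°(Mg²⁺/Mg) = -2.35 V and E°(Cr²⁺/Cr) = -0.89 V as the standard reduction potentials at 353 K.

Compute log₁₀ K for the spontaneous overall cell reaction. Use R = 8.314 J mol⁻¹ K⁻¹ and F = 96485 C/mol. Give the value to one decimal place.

41.7

Cathode: Cr²⁺/Cr; anode: Mg²⁺/Mg. E°cell = (-0.89) − (-2.35) = +1.46 V, with n = 2.
ΔG° = −nFE° = −RT ln K, so ln K = nFE°/(RT) = (2)(96485)(+1.46) / ((8.314)(353)) = 95.997.
log₁₀ K = 95.997 / ln 10 = 41.7.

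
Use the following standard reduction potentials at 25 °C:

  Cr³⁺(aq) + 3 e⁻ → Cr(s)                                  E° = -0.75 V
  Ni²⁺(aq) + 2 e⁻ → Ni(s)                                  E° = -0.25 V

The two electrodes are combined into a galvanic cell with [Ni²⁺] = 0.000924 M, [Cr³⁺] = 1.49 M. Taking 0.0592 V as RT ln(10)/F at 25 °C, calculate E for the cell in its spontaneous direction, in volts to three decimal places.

Ni²⁺/Ni is the cathode (higher E°), Cr³⁺/Cr the anode: E°cell = -0.25 − (-0.75) = +0.50 V, n = 6.
Overall: 3 Ni²⁺(aq) + 2 Cr(s) → 3 Ni(s) + 2 Cr³⁺(aq)
Q = [Cr³⁺]^2 / ([Ni²⁺]^3); log Q = 9.449.
E = E° − (0.0592/n) log Q = +0.50 − (0.0592/6)(9.449) = +0.407 V.

+0.407 V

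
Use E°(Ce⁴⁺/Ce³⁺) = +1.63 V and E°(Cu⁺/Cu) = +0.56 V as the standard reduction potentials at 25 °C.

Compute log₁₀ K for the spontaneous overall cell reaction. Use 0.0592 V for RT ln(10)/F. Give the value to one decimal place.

Cathode: Ce⁴⁺/Ce³⁺; anode: Cu⁺/Cu. E°cell = +1.07 V, n = 1.
log K = nE°cell / 0.0592 = (1)(+1.07) / 0.0592 = 18.1.

18.1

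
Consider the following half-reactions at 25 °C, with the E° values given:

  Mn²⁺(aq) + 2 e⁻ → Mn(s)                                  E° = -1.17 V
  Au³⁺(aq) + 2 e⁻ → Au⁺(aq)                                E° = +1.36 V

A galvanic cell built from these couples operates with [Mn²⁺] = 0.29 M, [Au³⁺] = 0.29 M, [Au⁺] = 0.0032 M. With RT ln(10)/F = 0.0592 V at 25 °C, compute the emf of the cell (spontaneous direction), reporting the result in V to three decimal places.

Au³⁺/Au⁺ is the cathode (higher E°), Mn²⁺/Mn the anode: E°cell = +1.36 − (-1.17) = +2.53 V, n = 2.
Overall: Au³⁺(aq) + Mn(s) → Au⁺(aq) + Mn²⁺(aq)
Q = [Au⁺]·[Mn²⁺] / ([Au³⁺]); log Q = -2.495.
E = E° − (0.0592/n) log Q = +2.53 − (0.0592/2)(-2.495) = +2.604 V.

+2.604 V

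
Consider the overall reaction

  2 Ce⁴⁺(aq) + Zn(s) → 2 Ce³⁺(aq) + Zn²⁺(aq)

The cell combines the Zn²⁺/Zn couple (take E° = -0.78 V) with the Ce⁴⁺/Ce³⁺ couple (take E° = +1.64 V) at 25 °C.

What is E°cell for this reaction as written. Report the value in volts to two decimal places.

The Ce⁴⁺/Ce³⁺ couple has the higher reduction potential, so it is the cathode; Zn²⁺/Zn is oxidised at the anode.
E°cell = E°(cathode) − E°(anode) = (+1.64) − (-0.78) = +2.42 V.

+2.42 V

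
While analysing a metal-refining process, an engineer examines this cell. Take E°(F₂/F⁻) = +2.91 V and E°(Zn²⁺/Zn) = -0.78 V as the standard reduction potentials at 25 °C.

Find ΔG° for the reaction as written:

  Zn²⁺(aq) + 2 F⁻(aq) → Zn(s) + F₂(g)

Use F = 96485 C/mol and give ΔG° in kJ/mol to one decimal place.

As written, Zn²⁺/Zn is reduced (cathode) and F₂/F⁻ is oxidised (anode), so E°cell = (-0.78) − (+2.91) = -3.69 V.
Balancing electrons gives n = 2.
ΔG° = −nFE° = −(2)(96485)(-3.69) = 712,059 J = +712.1 kJ/mol.

+712.1 kJ/mol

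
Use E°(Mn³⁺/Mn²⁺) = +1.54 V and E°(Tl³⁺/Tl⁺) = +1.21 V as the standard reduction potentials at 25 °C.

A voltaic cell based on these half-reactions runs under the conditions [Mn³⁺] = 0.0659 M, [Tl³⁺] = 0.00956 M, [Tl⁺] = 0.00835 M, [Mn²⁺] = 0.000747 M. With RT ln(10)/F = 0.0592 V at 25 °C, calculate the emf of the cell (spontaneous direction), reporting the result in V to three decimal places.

+0.443 V

Mn³⁺/Mn²⁺ is the cathode (higher E°), Tl³⁺/Tl⁺ the anode: E°cell = +1.54 − (+1.21) = +0.33 V, n = 2.
Overall: 2 Mn³⁺(aq) + Tl⁺(aq) → 2 Mn²⁺(aq) + Tl³⁺(aq)
Q = [Mn²⁺]^2·[Tl³⁺] / ([Mn³⁺]^2·[Tl⁺]); log Q = -3.832.
E = E° − (0.0592/n) log Q = +0.33 − (0.0592/2)(-3.832) = +0.443 V.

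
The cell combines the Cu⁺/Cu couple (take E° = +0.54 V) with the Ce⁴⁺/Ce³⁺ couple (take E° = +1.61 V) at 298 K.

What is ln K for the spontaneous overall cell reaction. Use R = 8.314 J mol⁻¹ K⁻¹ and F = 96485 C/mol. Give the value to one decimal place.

41.7

Cathode: Ce⁴⁺/Ce³⁺; anode: Cu⁺/Cu. E°cell = (+1.61) − (+0.54) = +1.07 V, with n = 1.
ΔG° = −nFE° = −RT ln K, so ln K = nFE°/(RT) = (1)(96485)(+1.07) / ((8.314)(298)) = 41.669.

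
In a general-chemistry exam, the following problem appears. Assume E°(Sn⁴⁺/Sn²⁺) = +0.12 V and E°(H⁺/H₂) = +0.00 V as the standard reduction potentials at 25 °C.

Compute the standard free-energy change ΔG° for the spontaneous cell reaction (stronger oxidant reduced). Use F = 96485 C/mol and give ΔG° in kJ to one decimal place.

Sn⁴⁺/Sn²⁺ (E° = +0.12 V) is the cathode; H⁺/H₂ (E° = +0.00 V) is the anode, so E°cell = +0.12 V.
Balancing electrons gives n = 2 (lcm of 2 and 2).
ΔG° = −nFE° = −(2)(96485)(+0.12) = -23,156 J = -23.2 kJ.

-23.2 kJ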